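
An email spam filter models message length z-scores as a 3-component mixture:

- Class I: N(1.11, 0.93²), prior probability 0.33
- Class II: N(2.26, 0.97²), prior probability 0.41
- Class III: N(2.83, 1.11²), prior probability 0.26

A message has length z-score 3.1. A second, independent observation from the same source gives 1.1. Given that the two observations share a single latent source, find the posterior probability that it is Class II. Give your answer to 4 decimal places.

0.5956

The responsibility of component k is π_k f_k(x) divided by Σ_j π_j f_j(x).
Since both observations come from the same component, the likelihood for component k is f_k(x₁)·f_k(x₂).
  p_I = [(1/(0.93·√(2π)))·exp(−(3.1−1.11)²/(2·0.93²)) = 0.428970·exp(-2.28934) = 0.043469] × [0.428945] = 0.0186458
  p_II = [(1/(0.97·√(2π)))·exp(−(3.1−2.26)²/(2·0.97²)) = 0.411281·exp(-0.37496) = 0.28268] × [0.201183] = 0.0568705
  p_III = [(1/(1.11·√(2π)))·exp(−(3.1−2.83)²/(2·1.11²)) = 0.359407·exp(-0.02958) = 0.348931] × [0.106688] = 0.0372265
Unnormalised posteriors:
  π_I·p_I = 0.33 × 0.0186458 = 0.00615312
  π_II·p_II = 0.41 × 0.0568705 = 0.0233169
  π_III·p_III = 0.26 × 0.0372265 = 0.0096789
Normaliser: 0.00615312 + 0.0233169 + 0.0096789 = 0.0391489
Responsibility of Class II: 0.0233169 / 0.0391489 ≈ 0.5956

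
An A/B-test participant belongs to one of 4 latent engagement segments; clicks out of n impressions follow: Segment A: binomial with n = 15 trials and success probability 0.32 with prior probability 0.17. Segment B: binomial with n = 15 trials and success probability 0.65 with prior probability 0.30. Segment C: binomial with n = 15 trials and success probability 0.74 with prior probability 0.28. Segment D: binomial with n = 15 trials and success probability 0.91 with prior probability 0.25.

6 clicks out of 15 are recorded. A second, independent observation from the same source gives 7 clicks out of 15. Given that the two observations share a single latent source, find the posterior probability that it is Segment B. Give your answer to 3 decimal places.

0.180

By Bayes' theorem, P(k | x) = π_k f_k(x) / Σ_j π_j f_j(x).
Since both observations come from the same component, the likelihood for component k is f_k(x₁)·f_k(x₂).
  f_A = [C(15,6)·0.32^6·0.68^9 = 5005·0.00107374·0.0310871 = 0.167064] × [0.101081] = 0.0168871
  f_B = [C(15,6)·0.65^6·0.35^9 = 5005·0.0754189·7.88156e-05 = 0.0297507] × [0.0710373] = 0.00211341
  f_C = [C(15,6)·0.74^6·0.26^9 = 5005·0.164206·5.4295e-06 = 0.00446226] × [0.0163289] = 7.28638e-05
  f_D = [C(15,6)·0.91^6·0.09^9 = 5005·0.567869·3.8742e-10 = 1.10112e-06] × [1.43146e-05] = 1.57621e-11
Weight by the priors:
  π_A·f_A = 0.17 × 0.0168871 = 0.0028708
  π_B·f_B = 0.30 × 0.00211341 = 0.000634022
  π_C·f_C = 0.28 × 7.28638e-05 = 2.04019e-05
  π_D·f_D = 0.25 × 1.57621e-11 = 3.94052e-12
Denominator: 0.0028708 + 0.000634022 + 2.04019e-05 + 3.94052e-12 = 0.00352522
So the posterior for Segment B is 0.000634022 / 0.00352522 ≈ 0.180.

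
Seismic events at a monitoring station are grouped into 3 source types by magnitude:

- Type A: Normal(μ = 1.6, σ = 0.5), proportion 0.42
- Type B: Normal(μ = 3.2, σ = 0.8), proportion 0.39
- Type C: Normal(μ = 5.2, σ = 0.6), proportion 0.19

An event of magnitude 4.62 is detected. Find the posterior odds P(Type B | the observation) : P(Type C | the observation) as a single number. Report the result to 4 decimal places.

0.5083

Since P(k|x) ∝ π_k f_k(x), the posterior odds are π_i f_i(x) / (π_j f_j(x)).
Normal densities:
  L_A = (1/(0.5·√(2π)))·exp(−(4.62−1.6)²/(2·0.5²)) = 0.797885·exp(-18.24080) = 9.55127e-09
  L_B = (1/(0.8·√(2π)))·exp(−(4.62−3.2)²/(2·0.8²)) = 0.498678·exp(-1.57531) = 0.103198
  L_C = (1/(0.6·√(2π)))·exp(−(4.62−5.2)²/(2·0.6²)) = 0.664904·exp(-0.46722) = 0.416722
Odds = (0.39/0.19) × (0.103198/0.416722) = 2.05263 × 0.247642 ≈ 0.5083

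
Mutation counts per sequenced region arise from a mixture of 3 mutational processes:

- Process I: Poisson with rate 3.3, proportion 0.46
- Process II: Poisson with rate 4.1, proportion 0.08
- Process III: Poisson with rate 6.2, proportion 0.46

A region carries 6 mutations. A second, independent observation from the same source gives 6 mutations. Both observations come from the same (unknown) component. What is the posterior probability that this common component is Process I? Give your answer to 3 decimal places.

Posterior ∝ prior × likelihood, so P(k | x) ∝ P(Z=k) f_k(x); normalise over all components.
Since both observations come from the same component, the likelihood for component k is f_k(x₁)·f_k(x₂).
  f_I = [0.0661575] × [0.0661575] = 0.00437682
  f_II = [0.109336] × [0.109336] = 0.0119544
  f_III = [0.1601] × [0.1601] = 0.0256321
Prior × likelihood for each component:
  P(Z=I)·f_I = 0.46 × 0.00437682 = 0.00201334
  P(Z=II)·f_II = 0.08 × 0.0119544 = 0.000956349
  P(Z=III)·f_III = 0.46 × 0.0256321 = 0.0117908
Evidence: 0.00201334 + 0.000956349 + 0.0117908 = 0.0147604
So the posterior for Process I is 0.00201334 / 0.0147604 ≈ 0.136.

0.136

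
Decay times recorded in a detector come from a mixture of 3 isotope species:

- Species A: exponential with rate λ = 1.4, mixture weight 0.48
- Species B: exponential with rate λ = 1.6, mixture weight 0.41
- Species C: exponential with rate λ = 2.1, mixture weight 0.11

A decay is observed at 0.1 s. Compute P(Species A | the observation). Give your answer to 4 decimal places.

Apply Bayes' rule: the posterior for each component is proportional to its prior times its likelihood at x.
Component likelihoods at x = 0.1 s:
  p_A = 1.2171
  p_B = 1.36343
  p_C = 1.70223
Weight by the priors:
  P(Z=A)·p_A = 0.48 × 1.2171 = 0.584209
  P(Z=B)·p_B = 0.41 × 1.36343 = 0.559006
  P(Z=C)·p_C = 0.11 × 1.70223 = 0.187245
Sum: 0.584209 + 0.559006 + 0.187245 = 1.33046
So the posterior for Species A is 0.584209 / 1.33046 ≈ 0.4391.

0.4391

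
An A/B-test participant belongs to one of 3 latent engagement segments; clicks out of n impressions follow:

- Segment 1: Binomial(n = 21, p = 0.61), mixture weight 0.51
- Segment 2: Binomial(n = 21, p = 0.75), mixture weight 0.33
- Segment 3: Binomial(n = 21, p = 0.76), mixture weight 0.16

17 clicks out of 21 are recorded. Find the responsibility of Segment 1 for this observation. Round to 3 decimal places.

0.153

Posterior ∝ prior × likelihood, so P(k | x) ∝ π_k f_k(x); normalise over all components.
Component likelihoods at x = 17 clicks out of 21:
  f_1 = C(21,17)·0.61^17·0.39^4 = 5985·0.000224185·0.0231344 = 0.0310406
  f_2 = C(21,17)·0.75^17·0.25^4 = 5985·0.00751695·0.00390625 = 0.175738
  f_3 = C(21,17)·0.76^17·0.24^4 = 5985·0.00941523·0.00331776 = 0.186956
Prior × likelihood for each component:
  π_1·f_1 = 0.51 × 0.0310406 = 0.0158307
  π_2·f_2 = 0.33 × 0.175738 = 0.0579935
  π_3·f_3 = 0.16 × 0.186956 = 0.029913
Normaliser: 0.0158307 + 0.0579935 + 0.029913 = 0.103737
P(Segment 1 | the observation) ≈ 0.153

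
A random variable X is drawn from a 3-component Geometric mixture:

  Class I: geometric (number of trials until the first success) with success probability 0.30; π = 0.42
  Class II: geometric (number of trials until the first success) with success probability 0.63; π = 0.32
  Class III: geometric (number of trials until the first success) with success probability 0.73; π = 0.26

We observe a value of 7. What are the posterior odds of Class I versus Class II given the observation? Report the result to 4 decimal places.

28.6588

The posterior odds equal the prior odds times the likelihood ratio: (w_i/w_j)·(f_i(x)/f_j(x)).
Component likelihoods at x = 7:
  L_I = 0.30·(1−0.30)^6 = 0.30·0.117649 = 0.0352947
  L_II = 0.63·(1−0.63)^6 = 0.63·0.00256573 = 0.00161641
  L_III = 0.73·(1−0.73)^6 = 0.73·0.00038742 = 0.000282817
0.0148238 / 0.00051725 ≈ 28.6588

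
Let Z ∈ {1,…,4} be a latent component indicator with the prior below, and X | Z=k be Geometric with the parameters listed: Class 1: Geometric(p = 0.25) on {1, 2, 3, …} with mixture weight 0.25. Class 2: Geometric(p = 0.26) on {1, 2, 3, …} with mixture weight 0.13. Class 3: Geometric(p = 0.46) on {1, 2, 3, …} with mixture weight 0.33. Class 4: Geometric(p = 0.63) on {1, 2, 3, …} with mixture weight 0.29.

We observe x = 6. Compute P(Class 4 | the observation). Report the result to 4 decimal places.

0.0414

P(component k | x) = P(Z=k)·f_k(x) / marginal(x), where marginal(x) = Σ_j P(Z=j)·f_j(x).
Evaluate each component's likelihood at the observed value:
  L_1 = 0.0593262
  L_2 = 0.0576942
  L_3 = 0.0211216
  L_4 = 0.00436867
Prior × likelihood for each component:
  P(Z=1)·L_1 = 0.25 × 0.0593262 = 0.0148315
  P(Z=2)·L_2 = 0.13 × 0.0576942 = 0.00750024
  P(Z=3)·L_3 = 0.33 × 0.0211216 = 0.00697013
  P(Z=4)·L_4 = 0.29 × 0.00436867 = 0.00126691
Marginal: 0.0148315 + 0.00750024 + 0.00697013 + 0.00126691 = 0.0305688
P(Class 4 | data) ≈ 0.0414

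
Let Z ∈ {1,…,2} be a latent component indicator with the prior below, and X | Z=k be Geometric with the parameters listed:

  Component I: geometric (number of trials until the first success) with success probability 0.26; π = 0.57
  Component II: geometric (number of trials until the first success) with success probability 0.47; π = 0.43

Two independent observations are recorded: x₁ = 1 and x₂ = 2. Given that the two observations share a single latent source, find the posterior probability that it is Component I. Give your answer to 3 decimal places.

Posterior ∝ prior × likelihood, so P(k | x) ∝ w_k f_k(x); normalise over all components.
Since both observations come from the same component, the likelihood for component k is f_k(x₁)·f_k(x₂).
  f_I = [0.26·(1−0.26)^0 = 0.26·1 = 0.26] × [0.1924] = 0.050024
  f_II = [0.47·(1−0.47)^0 = 0.47·1 = 0.47] × [0.2491] = 0.117077
Multiply by the mixture weights:
  w_I·f_I = 0.57 × 0.050024 = 0.0285137
  w_II·f_II = 0.43 × 0.117077 = 0.0503431
Denominator: 0.0285137 + 0.0503431 = 0.0788568
Responsibility of Component I: 0.0285137 / 0.0788568 ≈ 0.362

0.362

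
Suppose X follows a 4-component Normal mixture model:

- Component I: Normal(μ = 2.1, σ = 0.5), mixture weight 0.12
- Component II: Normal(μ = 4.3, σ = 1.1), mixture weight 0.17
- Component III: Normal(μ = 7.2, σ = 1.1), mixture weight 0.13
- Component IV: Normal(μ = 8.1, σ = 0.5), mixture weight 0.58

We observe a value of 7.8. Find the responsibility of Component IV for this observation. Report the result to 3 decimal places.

P(component k | x) = π_k·f_k(x) / marginal(x), where marginal(x) = Σ_j π_j·f_j(x).
Evaluate each component's likelihood at the observed value:
  f_I = (1/(0.5·√(2π)))·exp(−(7.8−2.1)²/(2·0.5²)) = 0.797885·exp(-64.98000) = 4.80269e-29
  f_II = (1/(1.1·√(2π)))·exp(−(7.8−4.3)²/(2·1.1²)) = 0.362675·exp(-5.06198) = 0.00229681
  f_III = (1/(1.1·√(2π)))·exp(−(7.8−7.2)²/(2·1.1²)) = 0.362675·exp(-0.14876) = 0.312544
  f_IV = (1/(0.5·√(2π)))·exp(−(7.8−8.1)²/(2·0.5²)) = 0.797885·exp(-0.18000) = 0.666449
Multiply by the mixture weights:
  π_I·f_I = 0.12 × 4.80269e-29 = 5.76323e-30
  π_II·f_II = 0.17 × 0.00229681 = 0.000390458
  π_III·f_III = 0.13 × 0.312544 = 0.0406308
  π_IV·f_IV = 0.58 × 0.666449 = 0.386541
Evidence: 5.76323e-30 + 0.000390458 + 0.0406308 + 0.386541 = 0.427562
P(Component IV | the observation) ≈ 0.904

0.904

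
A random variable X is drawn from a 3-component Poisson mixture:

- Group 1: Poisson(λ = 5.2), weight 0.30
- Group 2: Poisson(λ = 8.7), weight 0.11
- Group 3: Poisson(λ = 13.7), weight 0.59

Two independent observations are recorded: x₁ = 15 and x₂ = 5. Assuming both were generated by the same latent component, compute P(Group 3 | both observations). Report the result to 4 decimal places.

By Bayes' theorem, P(k | x) = π_k f_k(x) / Σ_j π_j f_j(x).
Since both observations come from the same component, the likelihood for component k is f_k(x₁)·f_k(x₂).
  L_1 = [0.000231856] × [0.174785] = 4.0525e-05
  L_2 = [0.0157735] × [0.0691915] = 0.00109139
  L_3 = [0.0964883] × [0.00451427] = 0.000435574
Multiply by the mixture weights:
  π_1·L_1 = 0.30 × 4.0525e-05 = 1.21575e-05
  π_2·L_2 = 0.11 × 0.00109139 = 0.000120053
  π_3·L_3 = 0.59 × 0.000435574 = 0.000256989
Evidence: 1.21575e-05 + 0.000120053 + 0.000256989 = 0.000389199
Responsibility of Group 3: 0.000256989 / 0.000389199 ≈ 0.6603

0.6603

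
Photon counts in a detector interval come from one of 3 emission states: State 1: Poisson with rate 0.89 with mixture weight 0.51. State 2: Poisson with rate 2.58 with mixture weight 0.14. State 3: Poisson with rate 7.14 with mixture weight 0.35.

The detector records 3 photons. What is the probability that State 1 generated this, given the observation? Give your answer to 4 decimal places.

The responsibility of component k is π_k f_k(x) divided by Σ_j π_j f_j(x).
Poisson probabilities:
  L_1 = e^(−0.89)·0.89^3/3! = 0.0482499
  L_2 = e^(−2.58)·2.58^3/3! = 0.216884
  L_3 = e^(−7.14)·7.14^3/3! = 0.0480929
Weight by the priors:
  π_1·L_1 = 0.51 × 0.0482499 = 0.0246075
  π_2·L_2 = 0.14 × 0.216884 = 0.0303638
  π_3·L_3 = 0.35 × 0.0480929 = 0.0168325
Marginal: 0.0246075 + 0.0303638 + 0.0168325 = 0.0718038
P(State 1 | 3 photons) = 0.0246075 / 0.0718038 ≈ 0.3427

0.3427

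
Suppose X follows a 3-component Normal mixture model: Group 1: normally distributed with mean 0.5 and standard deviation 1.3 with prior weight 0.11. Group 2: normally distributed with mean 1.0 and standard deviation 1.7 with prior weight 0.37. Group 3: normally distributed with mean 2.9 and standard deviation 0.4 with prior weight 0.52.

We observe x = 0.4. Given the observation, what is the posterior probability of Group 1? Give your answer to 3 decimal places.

0.292

By Bayes' theorem, P(k | x) = π_k f_k(x) / Σ_j π_j f_j(x).
Normal densities:
  f_1 = 0.305972
  f_2 = 0.220502
  f_3 = 3.285e-09
Unnormalised posteriors:
  π_1·f_1 = 0.11 × 0.305972 = 0.0336569
  π_2·f_2 = 0.37 × 0.220502 = 0.0815856
  π_3·f_3 = 0.52 × 3.285e-09 = 1.7082e-09
Sum: 0.0336569 + 0.0815856 + 1.7082e-09 = 0.115243
Responsibility of Group 1: 0.0336569 / 0.115243 ≈ 0.292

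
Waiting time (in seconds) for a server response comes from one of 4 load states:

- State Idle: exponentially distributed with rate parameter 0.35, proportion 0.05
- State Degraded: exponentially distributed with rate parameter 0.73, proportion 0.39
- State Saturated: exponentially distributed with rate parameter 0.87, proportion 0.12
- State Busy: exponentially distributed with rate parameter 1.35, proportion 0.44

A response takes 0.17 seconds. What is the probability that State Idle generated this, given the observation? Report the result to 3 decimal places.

0.020

By Bayes' theorem, P(k | x) = P(Z=k) f_k(x) / Σ_j P(Z=j) f_j(x).
Exponential densities:
  L_Idle = 0.329782
  L_Degraded = 0.644803
  L_Saturated = 0.75039
  L_Busy = 1.07316
Prior × likelihood for each component:
  P(Z=Idle)·L_Idle = 0.05 × 0.329782 = 0.0164891
  P(Z=Degraded)·L_Degraded = 0.39 × 0.644803 = 0.251473
  P(Z=Saturated)·L_Saturated = 0.12 × 0.75039 = 0.0900468
  P(Z=Busy)·L_Busy = 0.44 × 1.07316 = 0.472189
Normaliser: 0.0164891 + 0.251473 + 0.0900468 + 0.472189 = 0.830198
So the posterior for State Idle is 0.0164891 / 0.830198 ≈ 0.020.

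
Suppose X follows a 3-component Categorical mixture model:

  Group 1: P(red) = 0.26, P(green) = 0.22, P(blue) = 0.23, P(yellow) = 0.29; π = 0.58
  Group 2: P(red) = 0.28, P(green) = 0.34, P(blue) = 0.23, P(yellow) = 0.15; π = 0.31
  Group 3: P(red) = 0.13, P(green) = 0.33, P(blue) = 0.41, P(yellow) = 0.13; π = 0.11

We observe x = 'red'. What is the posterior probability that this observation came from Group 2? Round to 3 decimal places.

0.345

By Bayes' theorem, P(k | x) = P(Z=k) f_k(x) / Σ_j P(Z=j) f_j(x).
Component likelihoods at x = 'red':
  p_1 = 0.26
  p_2 = 0.28
  p_3 = 0.13
Weight by the priors:
  P(Z=1)·p_1 = 0.58 × 0.26 = 0.1508
  P(Z=2)·p_2 = 0.31 × 0.28 = 0.0868
  P(Z=3)·p_3 = 0.11 × 0.13 = 0.0143
Evidence: 0.1508 + 0.0868 + 0.0143 = 0.2519
P(Group 2 | the observation) = 0.0868 / 0.2519 ≈ 0.345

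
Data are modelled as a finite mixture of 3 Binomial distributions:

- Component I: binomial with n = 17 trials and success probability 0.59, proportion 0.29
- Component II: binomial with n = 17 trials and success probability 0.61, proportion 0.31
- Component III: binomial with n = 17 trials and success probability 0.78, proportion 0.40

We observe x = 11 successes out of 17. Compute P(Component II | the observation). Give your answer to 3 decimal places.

By Bayes' theorem, P(k | x) = w_k f_k(x) / Σ_j w_j f_j(x).
Evaluate each component's likelihood at the observed value:
  L_I = C(17,11)·0.59^11·0.41^6 = 12376·0.00301559·0.0047501 = 0.177278
  L_II = C(17,11)·0.61^11·0.39^6 = 12376·0.00435139·0.00351874 = 0.189494
  L_III = C(17,11)·0.78^11·0.22^6 = 12376·0.0650191·0.00011338 = 0.0912341
Prior × likelihood for each component:
  w_I·L_I = 0.29 × 0.177278 = 0.0514107
  w_II·L_II = 0.31 × 0.189494 = 0.0587432
  w_III·L_III = 0.40 × 0.0912341 = 0.0364936
Evidence: 0.0514107 + 0.0587432 + 0.0364936 = 0.146648
Responsibility of Component II: 0.0587432 / 0.146648 ≈ 0.401

0.401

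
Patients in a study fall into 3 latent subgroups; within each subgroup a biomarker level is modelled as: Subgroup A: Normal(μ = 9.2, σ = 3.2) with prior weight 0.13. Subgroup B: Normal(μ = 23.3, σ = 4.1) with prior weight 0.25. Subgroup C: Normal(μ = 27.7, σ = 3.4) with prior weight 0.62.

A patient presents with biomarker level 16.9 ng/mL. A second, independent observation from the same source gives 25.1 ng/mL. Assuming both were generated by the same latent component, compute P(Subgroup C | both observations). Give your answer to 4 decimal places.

The responsibility of component k is π_k f_k(x) divided by Σ_j π_j f_j(x).
Since both observations come from the same component, the likelihood for component k is f_k(x₁)·f_k(x₂).
  f_A = [(1/(3.2·√(2π)))·exp(−(16.9−9.2)²/(2·3.2²)) = 0.124669·exp(-2.89502) = 0.00689397] × [5.42907e-07] = 3.74278e-09
  f_B = [(1/(4.1·√(2π)))·exp(−(16.9−23.3)²/(2·4.1²)) = 0.097303·exp(-1.21832) = 0.028775] × [0.0883635] = 0.00254266
  f_C = [(1/(3.4·√(2π)))·exp(−(16.9−27.7)²/(2·3.4²)) = 0.117336·exp(-5.04498) = 0.000755828] × [0.0875889] = 6.62021e-05
Multiply by the mixture weights:
  π_A·f_A = 0.13 × 3.74278e-09 = 4.86562e-10
  π_B·f_B = 0.25 × 0.00254266 = 0.000635665
  π_C·f_C = 0.62 × 6.62021e-05 = 4.10453e-05
Normaliser: 4.86562e-10 + 0.000635665 + 4.10453e-05 = 0.000676711
P(Subgroup C | x₁,x₂) ≈ 0.0607

0.0607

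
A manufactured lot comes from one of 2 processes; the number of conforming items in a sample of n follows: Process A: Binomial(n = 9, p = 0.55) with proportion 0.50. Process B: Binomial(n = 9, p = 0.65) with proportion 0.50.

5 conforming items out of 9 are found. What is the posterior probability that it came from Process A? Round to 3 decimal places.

0.542

Apply Bayes' rule: the posterior for each component is proportional to its prior times its likelihood at x.
Binomial probabilities:
  p_A = C(9,5)·0.55^5·0.45^4 = 126·0.0503284·0.0410062 = 0.260036
  p_B = C(9,5)·0.65^5·0.35^4 = 126·0.116029·0.0150062 = 0.219386
Multiply by the mixture weights:
  P(Z=A)·p_A = 0.50 × 0.260036 = 0.130018
  P(Z=B)·p_B = 0.50 × 0.219386 = 0.109693
Normaliser: 0.130018 + 0.109693 = 0.239711
P(Process A | the observation) = 0.130018 / 0.239711 ≈ 0.542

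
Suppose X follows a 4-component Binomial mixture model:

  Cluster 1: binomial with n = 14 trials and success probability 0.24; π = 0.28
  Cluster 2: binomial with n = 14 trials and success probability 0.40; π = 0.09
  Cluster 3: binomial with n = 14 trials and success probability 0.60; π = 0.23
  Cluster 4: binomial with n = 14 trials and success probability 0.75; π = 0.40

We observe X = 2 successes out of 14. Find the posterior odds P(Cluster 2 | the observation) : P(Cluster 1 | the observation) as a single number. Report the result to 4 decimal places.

The posterior odds equal the prior odds times the likelihood ratio: (π_i/π_j)·(f_i(x)/f_j(x)).
Evaluate each component's likelihood at the observed value:
  L_1 = 0.194638
  L_2 = 0.031694
  L_3 = 0.000549622
  L_4 = 3.05101e-06
Odds = (0.09/0.28) × (0.031694/0.194638) = 0.321429 × 0.162836 ≈ 0.0523

0.0523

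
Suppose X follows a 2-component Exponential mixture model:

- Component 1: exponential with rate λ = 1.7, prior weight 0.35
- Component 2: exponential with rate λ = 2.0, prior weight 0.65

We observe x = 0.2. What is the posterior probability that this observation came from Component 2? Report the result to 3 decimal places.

0.673

P(component k | x) = π_k·f_k(x) / marginal(x), where marginal(x) = Σ_j π_j·f_j(x).
Exponential densities:
  L_1 = 1.21001
  L_2 = 1.34064
Multiply by the mixture weights:
  π_1·L_1 = 0.35 × 1.21001 = 0.423503
  π_2·L_2 = 0.65 × 1.34064 = 0.871416
Denominator: 0.423503 + 0.871416 = 1.29492
So the posterior for Component 2 is 0.871416 / 1.29492 ≈ 0.673.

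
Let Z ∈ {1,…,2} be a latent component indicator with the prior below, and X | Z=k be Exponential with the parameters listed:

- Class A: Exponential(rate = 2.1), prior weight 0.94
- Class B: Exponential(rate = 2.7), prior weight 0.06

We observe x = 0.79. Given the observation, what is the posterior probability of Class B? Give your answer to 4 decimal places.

0.0486

P(component k | x) = π_k·f_k(x) / marginal(x), where marginal(x) = Σ_j π_j·f_j(x).
Evaluate each component's likelihood at the observed value:
  f_A = 0.399691
  f_B = 0.3199
Prior × likelihood for each component:
  π_A·f_A = 0.94 × 0.399691 = 0.37571
  π_B·f_B = 0.06 × 0.3199 = 0.019194
Evidence: 0.37571 + 0.019194 = 0.394904
So the posterior for Class B is 0.019194 / 0.394904 ≈ 0.0486.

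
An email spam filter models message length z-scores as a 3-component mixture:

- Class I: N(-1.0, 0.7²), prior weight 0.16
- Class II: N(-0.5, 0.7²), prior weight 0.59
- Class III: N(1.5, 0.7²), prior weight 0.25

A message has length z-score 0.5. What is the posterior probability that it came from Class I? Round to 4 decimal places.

Posterior ∝ prior × likelihood, so P(k | x) ∝ π_k f_k(x); normalise over all components.
Evaluate each component's likelihood at the observed value:
  f_I = 0.057373
  f_II = 0.205426
  f_III = 0.205426
Weight by the priors:
  π_I·f_I = 0.16 × 0.057373 = 0.00917968
  π_II·f_II = 0.59 × 0.205426 = 0.121201
  π_III·f_III = 0.25 × 0.205426 = 0.0513564
Denominator: 0.00917968 + 0.121201 + 0.0513564 = 0.181737
P(Class I | data) ≈ 0.0505

0.0505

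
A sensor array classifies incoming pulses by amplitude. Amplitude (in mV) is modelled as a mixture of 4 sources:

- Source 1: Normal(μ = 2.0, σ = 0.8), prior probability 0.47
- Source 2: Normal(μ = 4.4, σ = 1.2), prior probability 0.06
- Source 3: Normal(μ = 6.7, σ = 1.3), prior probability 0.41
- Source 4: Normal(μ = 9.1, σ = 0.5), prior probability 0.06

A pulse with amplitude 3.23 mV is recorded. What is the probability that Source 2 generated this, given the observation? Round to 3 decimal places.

0.141

Posterior ∝ prior × likelihood, so P(k | x) ∝ P(Z=k) f_k(x); normalise over all components.
Evaluate each component's likelihood at the observed value:
  f_1 = (1/(0.8·√(2π)))·exp(−(3.23−2.0)²/(2·0.8²)) = 0.498678·exp(-1.18195) = 0.152934
  f_2 = (1/(1.2·√(2π)))·exp(−(3.23−4.4)²/(2·1.2²)) = 0.332452·exp(-0.47531) = 0.206682
  f_3 = (1/(1.3·√(2π)))·exp(−(3.23−6.7)²/(2·1.3²)) = 0.306879·exp(-3.56240) = 0.00870638
  f_4 = (1/(0.5·√(2π)))·exp(−(3.23−9.1)²/(2·0.5²)) = 0.797885·exp(-68.91380) = 9.39847e-31
Multiply by the mixture weights:
  P(Z=1)·f_1 = 0.47 × 0.152934 = 0.071879
  P(Z=2)·f_2 = 0.06 × 0.206682 = 0.0124009
  P(Z=3)·f_3 = 0.41 × 0.00870638 = 0.00356962
  P(Z=4)·f_4 = 0.06 × 9.39847e-31 = 5.63908e-32
Evidence: 0.071879 + 0.0124009 + 0.00356962 + 5.63908e-32 = 0.0878496
P(Source 2 | x) = 0.0124009 / 0.0878496 ≈ 0.141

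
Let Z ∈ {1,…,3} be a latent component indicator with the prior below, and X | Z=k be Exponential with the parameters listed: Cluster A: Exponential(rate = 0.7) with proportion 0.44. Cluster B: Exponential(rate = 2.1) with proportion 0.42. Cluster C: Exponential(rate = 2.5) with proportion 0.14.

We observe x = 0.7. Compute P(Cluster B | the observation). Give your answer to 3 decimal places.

0.448

Posterior ∝ prior × likelihood, so P(k | x) ∝ π_k f_k(x); normalise over all components.
Evaluate each component's likelihood at the observed value:
  p_A = 0.7·e^(−0.7·0.7) = 0.7·e^(−0.4900) = 0.428838
  p_B = 2.1·e^(−2.1·0.7) = 2.1·e^(−1.4700) = 0.482844
  p_C = 2.5·e^(−2.5·0.7) = 2.5·e^(−1.7500) = 0.434435
Multiply by the mixture weights:
  π_A·p_A = 0.44 × 0.428838 = 0.188689
  π_B·p_B = 0.42 × 0.482844 = 0.202794
  π_C·p_C = 0.14 × 0.434435 = 0.0608209
Marginal: 0.188689 + 0.202794 + 0.0608209 = 0.452304
Responsibility of Cluster B: 0.202794 / 0.452304 ≈ 0.448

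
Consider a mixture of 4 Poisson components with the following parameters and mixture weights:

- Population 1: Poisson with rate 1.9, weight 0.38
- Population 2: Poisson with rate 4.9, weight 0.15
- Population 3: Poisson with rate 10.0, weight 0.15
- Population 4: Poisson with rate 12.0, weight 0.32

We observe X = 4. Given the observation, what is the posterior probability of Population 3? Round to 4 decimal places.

0.0456

By Bayes' theorem, P(k | x) = π_k f_k(x) / Σ_j π_j f_j(x).
Evaluate each component's likelihood at the observed value:
  p_1 = 0.0812164
  p_2 = 0.178867
  p_3 = 0.0189166
  p_4 = 0.0053086
Unnormalised posteriors:
  π_1·p_1 = 0.38 × 0.0812164 = 0.0308622
  π_2·p_2 = 0.15 × 0.178867 = 0.02683
  π_3·p_3 = 0.15 × 0.0189166 = 0.0028375
  π_4·p_4 = 0.32 × 0.0053086 = 0.00169875
Marginal: 0.0308622 + 0.02683 + 0.0028375 + 0.00169875 = 0.0622285
P(Population 3 | 4) ≈ 0.0456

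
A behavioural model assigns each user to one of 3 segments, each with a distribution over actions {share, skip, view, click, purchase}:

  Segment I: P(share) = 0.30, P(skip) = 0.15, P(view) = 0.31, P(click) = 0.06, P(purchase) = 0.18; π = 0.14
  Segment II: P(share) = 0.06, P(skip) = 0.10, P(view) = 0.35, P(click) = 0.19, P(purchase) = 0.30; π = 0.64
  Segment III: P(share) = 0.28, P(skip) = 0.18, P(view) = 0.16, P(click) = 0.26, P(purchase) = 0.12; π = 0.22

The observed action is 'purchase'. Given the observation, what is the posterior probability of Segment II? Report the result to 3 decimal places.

P(component k | x) = π_k·f_k(x) / marginal(x), where marginal(x) = Σ_j π_j·f_j(x).
Evaluate each component's likelihood at the observed value:
  L_I = P(purchase | comp) = 0.18
  L_II = P(purchase | comp) = 0.30
  L_III = P(purchase | comp) = 0.12
Weight by the priors:
  π_I·L_I = 0.14 × 0.18 = 0.0252
  π_II·L_II = 0.64 × 0.3 = 0.192
  π_III·L_III = 0.22 × 0.12 = 0.0264
Evidence: 0.0252 + 0.192 + 0.0264 = 0.2436
So the posterior for Segment II is 0.192 / 0.2436 ≈ 0.788.

0.788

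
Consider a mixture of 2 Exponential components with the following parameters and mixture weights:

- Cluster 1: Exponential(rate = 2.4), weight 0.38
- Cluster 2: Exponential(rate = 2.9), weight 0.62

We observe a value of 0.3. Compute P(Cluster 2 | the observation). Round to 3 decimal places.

0.629

P(component k | x) = w_k·f_k(x) / marginal(x), where marginal(x) = Σ_j w_j·f_j(x).
Evaluate each component's likelihood at the observed value:
  f_1 = 2.4·e^(−2.4·0.3) = 2.4·e^(−0.7200) = 1.16821
  f_2 = 2.9·e^(−2.9·0.3) = 2.9·e^(−0.8700) = 1.21496
Unnormalised posteriors:
  w_1·f_1 = 0.38 × 1.16821 = 0.443918
  w_2·f_2 = 0.62 × 1.21496 = 0.753275
Evidence: 0.443918 + 0.753275 = 1.19719
P(Cluster 2 | data) = 0.753275 / 1.19719 ≈ 0.629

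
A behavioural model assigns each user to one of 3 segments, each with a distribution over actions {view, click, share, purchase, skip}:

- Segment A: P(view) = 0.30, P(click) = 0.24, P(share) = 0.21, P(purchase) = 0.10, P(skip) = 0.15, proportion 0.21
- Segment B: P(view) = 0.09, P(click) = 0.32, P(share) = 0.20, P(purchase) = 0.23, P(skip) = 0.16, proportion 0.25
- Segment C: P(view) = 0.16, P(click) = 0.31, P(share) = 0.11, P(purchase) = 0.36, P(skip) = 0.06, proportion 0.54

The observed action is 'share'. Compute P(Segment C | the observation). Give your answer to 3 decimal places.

The responsibility of component k is π_k f_k(x) divided by Σ_j π_j f_j(x).
Categorical probabilities:
  L_A = 0.21
  L_B = 0.2
  L_C = 0.11
Weight by the priors:
  π_A·L_A = 0.21 × 0.21 = 0.0441
  π_B·L_B = 0.25 × 0.2 = 0.05
  π_C·L_C = 0.54 × 0.11 = 0.0594
Marginal: 0.0441 + 0.05 + 0.0594 = 0.1535
P(Segment C | x) ≈ 0.387

0.387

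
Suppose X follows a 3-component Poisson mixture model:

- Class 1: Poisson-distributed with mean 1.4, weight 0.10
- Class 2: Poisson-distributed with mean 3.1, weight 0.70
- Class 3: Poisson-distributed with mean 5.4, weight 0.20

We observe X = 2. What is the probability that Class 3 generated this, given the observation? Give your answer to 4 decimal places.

The responsibility of component k is π_k f_k(x) divided by Σ_j π_j f_j(x).
Evaluate each component's likelihood at the observed value:
  f_1 = 0.241665
  f_2 = 0.216461
  f_3 = 0.0658518
Multiply by the mixture weights:
  π_1·f_1 = 0.10 × 0.241665 = 0.0241665
  π_2·f_2 = 0.70 × 0.216461 = 0.151523
  π_3·f_3 = 0.20 × 0.0658518 = 0.0131704
Marginal: 0.0241665 + 0.151523 + 0.0131704 = 0.18886
Responsibility of Class 3: 0.0131704 / 0.18886 ≈ 0.0697

0.0697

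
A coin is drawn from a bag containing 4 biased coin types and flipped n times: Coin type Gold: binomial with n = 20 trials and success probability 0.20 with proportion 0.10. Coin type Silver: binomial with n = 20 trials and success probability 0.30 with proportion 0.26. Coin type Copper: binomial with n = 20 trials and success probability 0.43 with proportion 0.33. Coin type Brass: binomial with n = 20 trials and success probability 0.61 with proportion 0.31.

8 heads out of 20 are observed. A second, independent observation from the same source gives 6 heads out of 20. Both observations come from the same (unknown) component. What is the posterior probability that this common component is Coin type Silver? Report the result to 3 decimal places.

Posterior ∝ prior × likelihood, so P(k | x) ∝ π_k f_k(x); normalise over all components.
Since both observations come from the same component, the likelihood for component k is f_k(x₁)·f_k(x₂).
  p_Gold = [C(20,8)·0.20^8·0.80^12 = 125970·2.56e-06·0.0687195 = 0.0221609] × [0.1091] = 0.00241775
  p_Silver = [C(20,8)·0.30^8·0.70^12 = 125970·6.561e-05·0.0138413 = 0.114397] × [0.191639] = 0.0219229
  p_Copper = [C(20,8)·0.43^8·0.57^12 = 125970·0.00116882·0.00117625 = 0.173186] × [0.0936359] = 0.0162164
  p_Brass = [C(20,8)·0.61^8·0.39^12 = 125970·0.0191707·1.23816e-05 = 0.0299007] × [0.00376069] = 0.000112447
Weight by the priors:
  π_Gold·p_Gold = 0.10 × 0.00241775 = 0.000241775
  π_Silver·p_Silver = 0.26 × 0.0219229 = 0.00569995
  π_Copper·p_Copper = 0.33 × 0.0162164 = 0.00535143
  π_Brass·p_Brass = 0.31 × 0.000112447 = 3.48586e-05
Evidence: 0.000241775 + 0.00569995 + 0.00535143 + 3.48586e-05 = 0.011328
P(Coin type Silver | data) = 0.00569995 / 0.011328 ≈ 0.503

0.503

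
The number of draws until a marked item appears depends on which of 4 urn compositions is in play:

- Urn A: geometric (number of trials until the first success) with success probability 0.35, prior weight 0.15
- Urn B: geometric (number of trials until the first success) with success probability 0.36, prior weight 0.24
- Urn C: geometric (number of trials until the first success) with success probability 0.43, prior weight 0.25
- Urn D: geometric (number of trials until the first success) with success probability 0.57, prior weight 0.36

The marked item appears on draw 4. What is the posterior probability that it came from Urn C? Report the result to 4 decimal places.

0.2716

Apply Bayes' rule: the posterior for each component is proportional to its prior times its likelihood at x.
Component likelihoods at x = 4:
  p_A = 0.0961188
  p_B = 0.0943718
  p_C = 0.079633
  p_D = 0.045319
Unnormalised posteriors:
  w_A·p_A = 0.15 × 0.0961188 = 0.0144178
  w_B·p_B = 0.24 × 0.0943718 = 0.0226492
  w_C·p_C = 0.25 × 0.079633 = 0.0199082
  w_D·p_D = 0.36 × 0.045319 = 0.0163148
Denominator: 0.0144178 + 0.0226492 + 0.0199082 + 0.0163148 = 0.0732901
So the posterior for Urn C is 0.0199082 / 0.0732901 ≈ 0.2716.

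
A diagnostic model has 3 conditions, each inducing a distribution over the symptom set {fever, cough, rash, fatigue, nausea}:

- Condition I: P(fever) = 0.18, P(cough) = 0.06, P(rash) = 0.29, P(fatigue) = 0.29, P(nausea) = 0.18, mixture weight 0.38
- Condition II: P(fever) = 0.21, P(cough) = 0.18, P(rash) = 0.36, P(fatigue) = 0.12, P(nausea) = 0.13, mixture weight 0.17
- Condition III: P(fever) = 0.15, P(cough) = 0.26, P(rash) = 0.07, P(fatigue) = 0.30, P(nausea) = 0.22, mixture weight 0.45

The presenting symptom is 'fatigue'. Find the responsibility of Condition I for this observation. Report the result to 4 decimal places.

0.4149

The responsibility of component k is P(Z=k) f_k(x) divided by Σ_j P(Z=j) f_j(x).
Component likelihoods at x = 'fatigue':
  f_I = P(fatigue | comp) = 0.29
  f_II = P(fatigue | comp) = 0.12
  f_III = P(fatigue | comp) = 0.30
Multiply by the mixture weights:
  P(Z=I)·f_I = 0.38 × 0.29 = 0.1102
  P(Z=II)·f_II = 0.17 × 0.12 = 0.0204
  P(Z=III)·f_III = 0.45 × 0.3 = 0.135
Sum: 0.1102 + 0.0204 + 0.135 = 0.2656
Responsibility of Condition I: 0.1102 / 0.2656 ≈ 0.4149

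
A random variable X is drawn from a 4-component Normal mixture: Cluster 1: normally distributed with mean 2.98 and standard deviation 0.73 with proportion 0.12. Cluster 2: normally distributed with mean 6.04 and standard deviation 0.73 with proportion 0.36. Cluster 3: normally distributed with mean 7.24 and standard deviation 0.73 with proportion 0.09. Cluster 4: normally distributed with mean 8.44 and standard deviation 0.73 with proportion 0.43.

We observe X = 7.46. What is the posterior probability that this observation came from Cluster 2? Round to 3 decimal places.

0.172

The responsibility of component k is w_k f_k(x) divided by Σ_j w_j f_j(x).
Component likelihoods at x = 7.46:
  f_1 = (1/(0.73·√(2π)))·exp(−(7.46−2.98)²/(2·0.73²)) = 0.546496·exp(-18.83130) = 3.62458e-09
  f_2 = (1/(0.73·√(2π)))·exp(−(7.46−6.04)²/(2·0.73²)) = 0.546496·exp(-1.89191) = 0.0824025
  f_3 = (1/(0.73·√(2π)))·exp(−(7.46−7.24)²/(2·0.73²)) = 0.546496·exp(-0.04541) = 0.522234
  f_4 = (1/(0.73·√(2π)))·exp(−(7.46−8.44)²/(2·0.73²)) = 0.546496·exp(-0.90111) = 0.221943
Weight by the priors:
  w_1·f_1 = 0.12 × 3.62458e-09 = 4.34949e-10
  w_2·f_2 = 0.36 × 0.0824025 = 0.0296649
  w_3·f_3 = 0.09 × 0.522234 = 0.0470011
  w_4·f_4 = 0.43 × 0.221943 = 0.0954355
Sum: 4.34949e-10 + 0.0296649 + 0.0470011 + 0.0954355 = 0.172101
P(Cluster 2 | data) ≈ 0.172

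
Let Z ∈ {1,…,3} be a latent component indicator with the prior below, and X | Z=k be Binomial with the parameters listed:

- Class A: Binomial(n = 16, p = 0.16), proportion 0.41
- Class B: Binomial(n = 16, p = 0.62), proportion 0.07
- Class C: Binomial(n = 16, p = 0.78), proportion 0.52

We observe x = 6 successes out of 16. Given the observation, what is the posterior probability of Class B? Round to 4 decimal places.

0.1682

Apply Bayes' rule: the posterior for each component is proportional to its prior times its likelihood at x.
Binomial probabilities:
  f_A = C(16,6)·0.16^6·0.84^10 = 8008·1.67772e-05·0.174901 = 0.0234983
  f_B = C(16,6)·0.62^6·0.38^10 = 8008·0.0568002·6.27821e-05 = 0.0285568
  f_C = C(16,6)·0.78^6·0.22^10 = 8008·0.2252·2.65599e-07 = 0.000478981
Prior × likelihood for each component:
  w_A·f_A = 0.41 × 0.0234983 = 0.00963431
  w_B·f_B = 0.07 × 0.0285568 = 0.00199898
  w_C·f_C = 0.52 × 0.000478981 = 0.00024907
Sum: 0.00963431 + 0.00199898 + 0.00024907 = 0.0118824
Responsibility of Class B: 0.00199898 / 0.0118824 ≈ 0.1682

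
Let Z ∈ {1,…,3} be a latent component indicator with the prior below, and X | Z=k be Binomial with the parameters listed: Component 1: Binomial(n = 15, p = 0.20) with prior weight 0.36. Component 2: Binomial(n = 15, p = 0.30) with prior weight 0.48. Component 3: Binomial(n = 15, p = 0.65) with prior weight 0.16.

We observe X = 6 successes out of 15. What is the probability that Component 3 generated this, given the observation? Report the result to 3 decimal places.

Posterior ∝ prior × likelihood, so P(k | x) ∝ π_k f_k(x); normalise over all components.
Evaluate each component's likelihood at the observed value:
  L_1 = 0.0429926
  L_2 = 0.147236
  L_3 = 0.0297507
Weight by the priors:
  π_1·L_1 = 0.36 × 0.0429926 = 0.0154773
  π_2·L_2 = 0.48 × 0.147236 = 0.0706733
  π_3·L_3 = 0.16 × 0.0297507 = 0.00476011
Sum: 0.0154773 + 0.0706733 + 0.00476011 = 0.0909107
So the posterior for Component 3 is 0.00476011 / 0.0909107 ≈ 0.052.

0.052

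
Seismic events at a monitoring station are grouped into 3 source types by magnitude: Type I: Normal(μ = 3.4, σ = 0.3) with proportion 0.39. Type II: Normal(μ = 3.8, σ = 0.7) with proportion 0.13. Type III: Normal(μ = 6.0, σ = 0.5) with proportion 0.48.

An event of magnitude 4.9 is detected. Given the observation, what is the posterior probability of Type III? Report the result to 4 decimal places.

P(component k | x) = P(Z=k)·f_k(x) / marginal(x), where marginal(x) = Σ_j P(Z=j)·f_j(x).
Normal densities:
  L_I = (1/(0.3·√(2π)))·exp(−(4.9−3.4)²/(2·0.3²)) = 1.329808·exp(-12.50000) = 4.95573e-06
  L_II = (1/(0.7·√(2π)))·exp(−(4.9−3.8)²/(2·0.7²)) = 0.569918·exp(-1.23469) = 0.165803
  L_III = (1/(0.5·√(2π)))·exp(−(4.9−6.0)²/(2·0.5²)) = 0.797885·exp(-2.42000) = 0.0709492
Prior × likelihood for each component:
  P(Z=I)·L_I = 0.39 × 4.95573e-06 = 1.93274e-06
  P(Z=II)·L_II = 0.13 × 0.165803 = 0.0215543
  P(Z=III)·L_III = 0.48 × 0.0709492 = 0.0340556
Sum: 1.93274e-06 + 0.0215543 + 0.0340556 = 0.0556119
So the posterior for Type III is 0.0340556 / 0.0556119 ≈ 0.6124.

0.6124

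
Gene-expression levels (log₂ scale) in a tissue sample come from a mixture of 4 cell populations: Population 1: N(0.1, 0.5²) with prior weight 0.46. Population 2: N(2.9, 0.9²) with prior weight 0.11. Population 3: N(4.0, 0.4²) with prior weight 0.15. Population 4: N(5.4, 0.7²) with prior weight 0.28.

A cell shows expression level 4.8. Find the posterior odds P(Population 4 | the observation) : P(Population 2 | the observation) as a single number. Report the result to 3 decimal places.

21.045

Since P(k|x) ∝ π_k f_k(x), the posterior odds are π_i f_i(x) / (π_j f_j(x)).
Normal densities:
  p_1 = (1/(0.5·√(2π)))·exp(−(4.8−0.1)²/(2·0.5²)) = 0.797885·exp(-44.18000) = 5.18573e-20
  p_2 = (1/(0.9·√(2π)))·exp(−(4.8−2.9)²/(2·0.9²)) = 0.443269·exp(-2.22840) = 0.0477406
  p_3 = (1/(0.4·√(2π)))·exp(−(4.8−4.0)²/(2·0.4²)) = 0.997356·exp(-2.00000) = 0.134977
  p_4 = (1/(0.7·√(2π)))·exp(−(4.8−5.4)²/(2·0.7²)) = 0.569918·exp(-0.36735) = 0.394707
0.110518 / 0.00525147 ≈ 21.045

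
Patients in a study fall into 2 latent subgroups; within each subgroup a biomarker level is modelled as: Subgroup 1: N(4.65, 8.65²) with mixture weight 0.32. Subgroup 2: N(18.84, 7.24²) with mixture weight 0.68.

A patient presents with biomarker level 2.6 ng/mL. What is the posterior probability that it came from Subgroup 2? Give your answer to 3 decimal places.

0.174

Apply Bayes' rule: the posterior for each component is proportional to its prior times its likelihood at x.
Evaluate each component's likelihood at the observed value:
  p_1 = 0.0448433
  p_2 = 0.00445248
Unnormalised posteriors:
  π_1·p_1 = 0.32 × 0.0448433 = 0.0143499
  π_2·p_2 = 0.68 × 0.00445248 = 0.00302768
Marginal: 0.0143499 + 0.00302768 = 0.0173775
P(Subgroup 2 | data) = 0.00302768 / 0.0173775 ≈ 0.174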